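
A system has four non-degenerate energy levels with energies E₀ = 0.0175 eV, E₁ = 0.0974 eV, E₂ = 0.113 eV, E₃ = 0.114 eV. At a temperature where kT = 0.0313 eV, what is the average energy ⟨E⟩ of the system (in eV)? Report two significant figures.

0.030 eV

Eᵢ/kT = 0.5591, 3.112, 3.610, 3.642.
Z = Σ e^(−Eᵢ/kT) = e^(−0.5591) + e^(−3.112) + e^(−3.610) + e^(−3.642) = 0.5717 + 0.04451 + 0.02705 + 0.02620 = 0.6695.
⟨E⟩ = Σ Eᵢ e^(−Eᵢ/kT) / Z = (0.0175·0.5717 + 0.0974·0.04451 + 0.113·0.02705 + 0.114·0.02620) / 0.6695 = 0.030 eV.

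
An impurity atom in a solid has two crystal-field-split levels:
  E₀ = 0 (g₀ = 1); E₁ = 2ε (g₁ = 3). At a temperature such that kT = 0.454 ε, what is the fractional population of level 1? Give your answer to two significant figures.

0.035

Eᵢ/kT = 0, 4.405.
Z = Σ gᵢe^(−Eᵢ/kT) = 1·e^(−0) + 3·e^(−4.405) = 1.000 + 0.03665 = 1.037.
P₁ = g₁ e^(−E₁/kT) / Z = 0.03665/1.037 = 0.035.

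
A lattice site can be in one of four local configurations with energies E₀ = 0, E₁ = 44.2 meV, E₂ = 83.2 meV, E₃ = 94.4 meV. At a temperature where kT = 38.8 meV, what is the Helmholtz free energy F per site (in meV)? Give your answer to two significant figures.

-16 meV

Eᵢ/kT = 0, 1.139, 2.144, 2.433.
Z = Σ e^(−Eᵢ/kT) = e^(−0) + e^(−1.139) + e^(−2.144) + e^(−2.433) = 1.000 + 0.3201 + 0.1172 + 0.08777 = 1.525.
F = −kT ln Z = −38.8 × ln(1.525) = −38.8 × 0.4220 = -16 meV.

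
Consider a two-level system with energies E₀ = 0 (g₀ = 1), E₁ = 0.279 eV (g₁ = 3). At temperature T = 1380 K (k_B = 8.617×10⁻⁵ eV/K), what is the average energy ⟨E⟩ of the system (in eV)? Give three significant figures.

0.0622 eV

k_BT = 8.617×10⁻⁵ × 1380 K = 0.11891 eV.
Eᵢ/kT = 0, 2.3463.
Z = Σ gᵢe^(−Eᵢ/kT) = 1·e^(−0) + 3·e^(−2.3463) = 1.0000 + 0.28717 = 1.2872.
⟨E⟩ = Σ Eᵢ gᵢe^(−Eᵢ/kT) / Z = (0·1.0000 + 0.279·0.28717) / 1.2872 = 0.0622 eV.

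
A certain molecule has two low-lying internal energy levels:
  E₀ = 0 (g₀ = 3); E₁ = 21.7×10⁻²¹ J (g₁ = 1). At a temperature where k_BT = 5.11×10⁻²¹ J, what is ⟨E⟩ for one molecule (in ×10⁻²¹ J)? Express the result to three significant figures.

0.103 ×10⁻²¹ J

Eᵢ/kT = 0, 4.2466.
Z = Σ gᵢe^(−Eᵢ/kT) = 3·e^(−0) + 1·e^(−4.2466) = 3.0000 + 0.014313 = 3.0143.
⟨E⟩ = Σ Eᵢ gᵢe^(−Eᵢ/kT) / Z = (0·3.0000 + 21.7·0.014313) / 3.0143 = 0.103 ×10⁻²¹ J.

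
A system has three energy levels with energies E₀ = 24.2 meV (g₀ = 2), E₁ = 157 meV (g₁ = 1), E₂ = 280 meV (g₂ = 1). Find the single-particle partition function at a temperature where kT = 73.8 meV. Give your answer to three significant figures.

Z = 1.58

Eᵢ/kT = 0.32791, 2.1274, 3.7940.
Z = Σ gᵢe^(−Eᵢ/kT) = 2·e^(−0.32791) + 1·e^(−2.1274) + 1·e^(−3.7940) = 1.4409 + 0.11915 + 0.022505 = 1.5826.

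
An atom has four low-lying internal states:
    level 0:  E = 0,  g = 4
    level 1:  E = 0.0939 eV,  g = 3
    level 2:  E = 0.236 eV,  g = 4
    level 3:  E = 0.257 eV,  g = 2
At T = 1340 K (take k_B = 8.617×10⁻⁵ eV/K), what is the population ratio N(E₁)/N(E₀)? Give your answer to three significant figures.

k_BT = 8.617×10⁻⁵ × 1340 K = 0.11547 eV.
n₁/n₀ = (g₁/g₀) exp[−(E₁−E₀)/kT] = (3/4) × exp(−(0.0939 eV)/(0.11547 eV)) = (3/4) × exp(-0.81320) = 0.333.

0.333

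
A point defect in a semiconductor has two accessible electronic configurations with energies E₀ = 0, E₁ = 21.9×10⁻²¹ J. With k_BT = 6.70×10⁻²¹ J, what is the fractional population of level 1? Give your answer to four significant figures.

Eᵢ/kT = 0, 3.26866.
Z = Σ e^(−Eᵢ/kT) = e^(−0) + e^(−3.26866) = 1.00000 + 0.0380574 = 1.03806.
P₁ = e^(−E₁/kT) / Z = 0.0380574/1.03806 = 0.03666.

0.03666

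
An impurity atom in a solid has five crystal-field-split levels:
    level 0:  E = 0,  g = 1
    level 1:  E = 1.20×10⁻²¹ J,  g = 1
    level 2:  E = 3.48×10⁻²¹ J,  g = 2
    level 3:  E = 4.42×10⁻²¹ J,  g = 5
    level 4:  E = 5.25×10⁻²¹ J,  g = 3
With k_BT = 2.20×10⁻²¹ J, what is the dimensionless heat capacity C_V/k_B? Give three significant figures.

Eᵢ/kT = 0, 0.54545, 1.5818, 2.0091, 2.3864.
Z = Σ gᵢe^(−Eᵢ/kT) = 1·e^(−0) + 1·e^(−0.54545) + 2·e^(−1.5818) + 5·e^(−2.0091) + 3·e^(−2.3864) = 1.0000 + 0.57958 + 0.41121 + 0.67055 + 0.27588 = 2.9372.
⟨E⟩ = 2.2262, ⟨E²⟩ = 9.0285.
C_V/k_B = (⟨E²⟩ − ⟨E⟩²)/(kT)² = (9.0285 − 4.9560)/4.8400 = 0.841.

0.841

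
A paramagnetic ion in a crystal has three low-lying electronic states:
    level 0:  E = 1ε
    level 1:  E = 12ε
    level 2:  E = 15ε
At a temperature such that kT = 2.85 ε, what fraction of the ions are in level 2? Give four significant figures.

Eᵢ/kT = 0.350877, 4.21053, 5.26316.
Z = Σ e^(−Eᵢ/kT) = e^(−0.350877) + e^(−4.21053) + e^(−5.26316) = 0.704070 + 0.0148385 + 0.00517891 = 0.724087.
P₂ = e^(−E₂/kT) / Z = 0.00517891/0.724087 = 0.007152.

0.007152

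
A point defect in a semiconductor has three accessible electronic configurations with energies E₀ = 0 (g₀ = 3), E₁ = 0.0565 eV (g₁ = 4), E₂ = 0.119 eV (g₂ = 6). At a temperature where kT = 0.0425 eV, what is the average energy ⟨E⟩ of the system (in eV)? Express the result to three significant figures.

Eᵢ/kT = 0, 1.3294, 2.8000.
Z = Σ gᵢe^(−Eᵢ/kT) = 3·e^(−0) + 4·e^(−1.3294) + 6·e^(−2.8000) = 3.0000 + 1.0585 + 0.36486 = 4.4234.
⟨E⟩ = Σ Eᵢ gᵢe^(−Eᵢ/kT) / Z = (0·3.0000 + 0.0565·1.0585 + 0.119·0.36486) / 4.4234 = 0.0233 eV.

0.0233 eV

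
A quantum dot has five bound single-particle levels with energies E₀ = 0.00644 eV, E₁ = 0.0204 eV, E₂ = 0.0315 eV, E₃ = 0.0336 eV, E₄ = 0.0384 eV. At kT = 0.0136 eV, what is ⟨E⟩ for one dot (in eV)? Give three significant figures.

0.0154 eV

Eᵢ/kT = 0.47353, 1.5000, 2.3162, 2.4706, 2.8235.
Z = Σ e^(−Eᵢ/kT) = e^(−0.47353) + e^(−1.5000) + e^(−2.3162) + e^(−2.4706) + e^(−2.8235) = 0.62280 + 0.22313 + 0.098648 + 0.084534 + 0.059398 = 1.0885.
⟨E⟩ = Σ Eᵢ e^(−Eᵢ/kT) / Z = (0.00644·0.62280 + 0.0204·0.22313 + 0.0315·0.098648 + 0.0336·0.084534 + 0.0384·0.059398) / 1.0885 = 0.0154 eV.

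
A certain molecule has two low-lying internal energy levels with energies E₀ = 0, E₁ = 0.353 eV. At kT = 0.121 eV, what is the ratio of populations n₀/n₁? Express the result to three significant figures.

n₀/n₁ = exp[−(E₀−E₁)/kT] = exp(−(-0.353 eV)/(0.121 eV)) = exp(2.9174) = 18.5.

18.5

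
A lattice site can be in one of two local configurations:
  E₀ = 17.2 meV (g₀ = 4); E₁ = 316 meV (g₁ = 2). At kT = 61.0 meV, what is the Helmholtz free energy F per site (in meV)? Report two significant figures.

Eᵢ/kT = 0.2820, 5.180.
Z = Σ gᵢe^(−Eᵢ/kT) = 4·e^(−0.2820) + 2·e^(−5.180) = 3.017 + 0.01126 = 3.028.
F = −kT ln Z = −61.0 × ln(3.028) = −61.0 × 1.108 = -68 meV.

-68 meV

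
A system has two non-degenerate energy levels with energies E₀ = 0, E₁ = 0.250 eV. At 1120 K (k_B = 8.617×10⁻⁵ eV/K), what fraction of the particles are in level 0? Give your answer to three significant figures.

0.930

k_BT = 8.617×10⁻⁵ × 1120 K = 0.096510 eV.
Eᵢ/kT = 0, 2.5904.
Z = Σ e^(−Eᵢ/kT) = e^(−0) + e^(−2.5904) = 1.0000 + 0.074990 = 1.0750.
P₀ = e^(−E₀/kT) / Z = 1.0000/1.0750 = 0.930.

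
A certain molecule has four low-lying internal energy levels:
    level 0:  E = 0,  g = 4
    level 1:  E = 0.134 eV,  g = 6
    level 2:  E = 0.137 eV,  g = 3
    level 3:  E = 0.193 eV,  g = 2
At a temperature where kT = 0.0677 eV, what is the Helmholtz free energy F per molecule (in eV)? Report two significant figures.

-0.11 eV

Eᵢ/kT = 0, 1.979, 2.024, 2.851.
Z = Σ gᵢe^(−Eᵢ/kT) = 4·e^(−0) + 6·e^(−1.979) + 3·e^(−2.024) + 2·e^(−2.851) = 4.000 + 0.8292 + 0.3964 + 0.1156 = 5.341.
F = −kT ln Z = −0.0677 × ln(5.341) = −0.0677 × 1.675 = -0.11 eV.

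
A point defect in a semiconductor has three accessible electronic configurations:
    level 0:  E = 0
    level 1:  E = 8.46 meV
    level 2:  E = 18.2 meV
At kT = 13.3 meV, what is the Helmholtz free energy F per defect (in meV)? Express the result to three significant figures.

Eᵢ/kT = 0, 0.63609, 1.3684.
Z = Σ e^(−Eᵢ/kT) = e^(−0) + e^(−0.63609) + e^(−1.3684) = 1.0000 + 0.52936 + 0.25451 = 1.7839.
F = −kT ln Z = −13.3 × ln(1.7839) = −13.3 × 0.57880 = -7.70 meV.

-7.70 meV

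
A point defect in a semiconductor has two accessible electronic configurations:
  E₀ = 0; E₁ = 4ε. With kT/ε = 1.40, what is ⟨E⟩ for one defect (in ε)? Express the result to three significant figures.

Eᵢ/kT = 0, 2.8571.
Z = Σ e^(−Eᵢ/kT) = e^(−0) + e^(−2.8571) = 1.0000 + 0.057435 = 1.0574.
⟨E⟩ = Σ Eᵢ e^(−Eᵢ/kT) / Z = (0·1.0000 + 4·0.057435) / 1.0574 = 0.217 ε.

0.217 ε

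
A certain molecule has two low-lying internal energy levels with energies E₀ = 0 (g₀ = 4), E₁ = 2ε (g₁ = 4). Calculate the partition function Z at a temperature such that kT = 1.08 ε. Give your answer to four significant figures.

Eᵢ/kT = 0, 1.85185.
Z = Σ gᵢe^(−Eᵢ/kT) = 4·e^(−0) + 4·e^(−1.85185) = 4.00000 + 0.627786 = 4.62779.

Z = 4.628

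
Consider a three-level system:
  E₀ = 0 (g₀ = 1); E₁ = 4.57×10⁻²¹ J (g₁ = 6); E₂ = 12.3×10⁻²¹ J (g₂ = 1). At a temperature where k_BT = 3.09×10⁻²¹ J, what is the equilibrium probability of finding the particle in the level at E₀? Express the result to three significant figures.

0.419

Eᵢ/kT = 0, 1.4790, 3.9806.
Z = Σ gᵢe^(−Eᵢ/kT) = 1·e^(−0) + 6·e^(−1.4790) + 1·e^(−3.9806) = 1.0000 + 1.3672 + 0.018674 = 2.3859.
P₀ = g₀ e^(−E₀/kT) / Z = 1.0000/2.3859 = 0.419.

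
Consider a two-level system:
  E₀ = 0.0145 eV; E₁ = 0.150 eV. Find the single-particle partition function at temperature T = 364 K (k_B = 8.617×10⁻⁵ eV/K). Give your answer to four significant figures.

k_BT = 8.617×10⁻⁵ × 364 K = 0.0313659 eV.
Eᵢ/kT = 0.462285, 4.78226.
Z = Σ e^(−Eᵢ/kT) = e^(−0.462285) + e^(−4.78226) = 0.629843 + 0.00837705 = 0.638220.

Z = 0.6382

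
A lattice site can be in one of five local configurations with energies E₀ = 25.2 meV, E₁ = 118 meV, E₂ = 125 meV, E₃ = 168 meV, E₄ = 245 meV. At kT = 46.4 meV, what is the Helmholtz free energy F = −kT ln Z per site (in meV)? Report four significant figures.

Eᵢ/kT = 0.543103, 2.54310, 2.69397, 3.62069, 5.28017.
Z = Σ e^(−Eᵢ/kT) = e^(−0.543103) + e^(−2.54310) + e^(−2.69397) + e^(−3.62069) + e^(−5.28017) = 0.580943 + 0.0786223 + 0.0676120 + 0.0267642 + 0.00509157 = 0.759033.
F = −kT ln Z = −46.4 × ln(0.759033) = −46.4 × -0.275710 = 12.79 meV.

12.79 meV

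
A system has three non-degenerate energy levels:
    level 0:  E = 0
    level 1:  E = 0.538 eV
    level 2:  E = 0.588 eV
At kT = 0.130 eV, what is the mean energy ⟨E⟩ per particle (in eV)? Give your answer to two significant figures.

Eᵢ/kT = 0, 4.138, 4.523.
Z = Σ e^(−Eᵢ/kT) = e^(−0) + e^(−4.138) + e^(−4.523) = 1.000 + 0.01595 + 0.01086 = 1.027.
⟨E⟩ = Σ Eᵢ e^(−Eᵢ/kT) / Z = (0·1.000 + 0.538·0.01595 + 0.588·0.01086) / 1.027 = 0.015 eV.

0.015 eV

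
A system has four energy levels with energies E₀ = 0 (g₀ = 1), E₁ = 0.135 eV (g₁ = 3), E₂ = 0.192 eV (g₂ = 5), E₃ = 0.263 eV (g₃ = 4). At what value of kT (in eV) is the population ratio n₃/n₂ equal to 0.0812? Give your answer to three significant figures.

n₃/n₂ = (g₃/g₂) exp[−(E₃−E₂)/kT] = 0.0812.
⇒ (E₃−E₂)/kT = ln((4/5)/0.0812) = ln(9.8522) = 2.2877.
kT = 0.071 eV / 2.2877 = 0.0310 eV.

0.0310 eV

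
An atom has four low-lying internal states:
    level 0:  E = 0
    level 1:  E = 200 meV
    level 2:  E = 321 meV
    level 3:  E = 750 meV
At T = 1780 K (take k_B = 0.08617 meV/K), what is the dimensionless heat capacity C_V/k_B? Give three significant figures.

k_BT = 0.08617 × 1780 K = 153.38 meV.
Eᵢ/kT = 0, 1.3040, 2.0928, 4.8898.
Z = Σ e^(−Eᵢ/kT) = e^(−0) + e^(−1.3040) + e^(−2.0928) + e^(−4.8898) = 1.0000 + 0.27144 + 0.12334 + 0.0075229 = 1.4023.
⟨E⟩ = 70.971 meV, ⟨E²⟩ = 19823 meV².
C_V/k_B = (⟨E²⟩ − ⟨E⟩²)/(kT)² = (19823 − 5036.9)/23525 = 0.629.

0.629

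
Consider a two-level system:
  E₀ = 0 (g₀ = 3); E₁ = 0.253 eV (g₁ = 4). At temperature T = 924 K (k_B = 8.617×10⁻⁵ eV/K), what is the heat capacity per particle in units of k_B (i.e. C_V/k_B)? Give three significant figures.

k_BT = 8.617×10⁻⁵ × 924 K = 0.079621 eV.
Eᵢ/kT = 0, 3.1776.
Z = Σ gᵢe^(−Eᵢ/kT) = 3·e^(−0) + 4·e^(−3.1776) = 3.0000 + 0.16674 = 3.1667.
⟨E⟩ = 0.013322 eV, ⟨E²⟩ = 0.0033703 eV².
C_V/k_B = (⟨E²⟩ − ⟨E⟩²)/(kT)² = (0.0033703 − 0.00017748)/0.0063395 = 0.504.

0.504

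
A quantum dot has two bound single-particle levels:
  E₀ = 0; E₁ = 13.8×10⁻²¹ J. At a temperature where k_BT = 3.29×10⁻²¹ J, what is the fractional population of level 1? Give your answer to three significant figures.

Eᵢ/kT = 0, 4.1945.
Z = Σ e^(−Eᵢ/kT) = e^(−0) + e^(−4.1945) = 1.0000 + 0.015078 = 1.0151.
P₁ = e^(−E₁/kT) / Z = 0.015078/1.0151 = 0.0149.

0.0149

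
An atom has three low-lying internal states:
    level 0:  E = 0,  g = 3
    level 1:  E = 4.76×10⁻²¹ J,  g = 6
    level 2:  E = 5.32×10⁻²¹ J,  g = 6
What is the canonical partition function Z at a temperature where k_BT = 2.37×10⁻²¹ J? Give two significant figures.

Z = 4.4

Eᵢ/kT = 0, 2.008, 2.245.
Z = Σ gᵢe^(−Eᵢ/kT) = 3·e^(−0) + 6·e^(−2.008) + 6·e^(−2.245) = 3.000 + 0.8055 + 0.6356 = 4.441.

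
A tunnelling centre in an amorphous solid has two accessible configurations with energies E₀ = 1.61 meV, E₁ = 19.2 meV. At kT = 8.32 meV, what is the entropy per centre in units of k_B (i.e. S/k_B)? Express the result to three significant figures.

Eᵢ/kT = 0.19351, 2.3077.
Z = Σ e^(−Eᵢ/kT) = e^(−0.19351) + e^(−2.3077) = 0.82406 + 0.099490 = 0.92355.
⟨E⟩ = Σ EᵢPᵢ = 3.5049 meV.
S/k_B = ln Z + ⟨E⟩/kT = ln(0.92355) + 3.5049/8.32 = -0.079530 + 0.42126 = 0.342.

0.342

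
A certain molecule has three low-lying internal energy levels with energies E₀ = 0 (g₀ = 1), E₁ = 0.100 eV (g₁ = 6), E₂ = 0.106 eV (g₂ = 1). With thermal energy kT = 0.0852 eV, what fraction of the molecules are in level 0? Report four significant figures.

0.3181

Eᵢ/kT = 0, 1.17371, 1.24413.
Z = Σ gᵢe^(−Eᵢ/kT) = 1·e^(−0) + 6·e^(−1.17371) + 1·e^(−1.24413) = 1.00000 + 1.85531 + 0.288192 = 3.14350.
P₀ = g₀ e^(−E₀/kT) / Z = 1.00000/3.14350 = 0.3181.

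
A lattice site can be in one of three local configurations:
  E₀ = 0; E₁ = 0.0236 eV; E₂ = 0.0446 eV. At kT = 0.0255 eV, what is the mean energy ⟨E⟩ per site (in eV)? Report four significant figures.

Eᵢ/kT = 0, 0.925490, 1.74902.
Z = Σ e^(−Eᵢ/kT) = e^(−0) + e^(−0.925490) + e^(−1.74902) = 1.00000 + 0.396337 + 0.173944 = 1.57028.
⟨E⟩ = Σ Eᵢ e^(−Eᵢ/kT) / Z = (0·1.00000 + 0.0236·0.396337 + 0.0446·0.173944) / 1.57028 = 0.01090 eV.

0.01090 eV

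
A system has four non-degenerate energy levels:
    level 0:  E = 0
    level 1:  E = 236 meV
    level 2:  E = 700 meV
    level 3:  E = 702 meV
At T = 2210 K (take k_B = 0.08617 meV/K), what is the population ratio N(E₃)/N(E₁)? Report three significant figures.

k_BT = 0.08617 × 2210 K = 190.44 meV.
n₃/n₁ = exp[−(E₃−E₁)/kT] = exp(−(466 meV)/(190.44 meV)) = exp(-2.4470) = 0.0866.

0.0866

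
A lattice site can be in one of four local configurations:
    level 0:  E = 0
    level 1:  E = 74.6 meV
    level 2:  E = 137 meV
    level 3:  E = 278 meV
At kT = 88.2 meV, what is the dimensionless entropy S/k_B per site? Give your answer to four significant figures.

1.012

Eᵢ/kT = 0, 0.845805, 1.55329, 3.15193.
Z = Σ e^(−Eᵢ/kT) = e^(−0) + e^(−0.845805) + e^(−1.55329) + e^(−3.15193) = 1.00000 + 0.429212 + 0.211551 + 0.0427695 = 1.68353.
⟨E⟩ = Σ EᵢPᵢ = 43.2969 meV.
S/k_B = ln Z + ⟨E⟩/kT = ln(1.68353) + 43.2969/88.2 = 0.520893 + 0.490895 = 1.012.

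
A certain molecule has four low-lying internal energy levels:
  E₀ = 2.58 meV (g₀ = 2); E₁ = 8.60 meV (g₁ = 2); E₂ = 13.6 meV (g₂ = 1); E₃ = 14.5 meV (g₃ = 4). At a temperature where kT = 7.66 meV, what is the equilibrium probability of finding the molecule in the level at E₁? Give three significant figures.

0.228

Eᵢ/kT = 0.33681, 1.1227, 1.7755, 1.8930.
Z = Σ gᵢe^(−Eᵢ/kT) = 2·e^(−0.33681) + 2·e^(−1.1227) + 1·e^(−1.7755) + 4·e^(−1.8930) = 1.4281 + 0.65080 + 0.16940 + 0.60248 = 2.8508.
P₁ = g₁ e^(−E₁/kT) / Z = 0.65080/2.8508 = 0.228.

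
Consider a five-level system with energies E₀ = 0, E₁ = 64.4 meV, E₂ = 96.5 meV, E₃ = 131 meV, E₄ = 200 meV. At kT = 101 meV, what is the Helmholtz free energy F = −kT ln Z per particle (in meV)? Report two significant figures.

-85 meV

Eᵢ/kT = 0, 0.6376, 0.9554, 1.297, 1.980.
Z = Σ e^(−Eᵢ/kT) = e^(−0) + e^(−0.6376) + e^(−0.9554) + e^(−1.297) + e^(−1.980) = 1.000 + 0.5286 + 0.3847 + 0.2734 + 0.1381 = 2.325.
F = −kT ln Z = −101 × ln(2.325) = −101 × 0.8437 = -85 meV.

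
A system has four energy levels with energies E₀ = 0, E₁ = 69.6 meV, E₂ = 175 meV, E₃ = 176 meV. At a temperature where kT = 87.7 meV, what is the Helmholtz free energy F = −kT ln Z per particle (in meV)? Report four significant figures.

Eᵢ/kT = 0, 0.793615, 1.99544, 2.00684.
Z = Σ e^(−Eᵢ/kT) = e^(−0) + e^(−0.793615) + e^(−1.99544) + e^(−2.00684) = 1.00000 + 0.452207 + 0.135954 + 0.134413 = 1.72257.
F = −kT ln Z = −87.7 × ln(1.72257) = −87.7 × 0.543817 = -47.69 meV.

-47.69 meV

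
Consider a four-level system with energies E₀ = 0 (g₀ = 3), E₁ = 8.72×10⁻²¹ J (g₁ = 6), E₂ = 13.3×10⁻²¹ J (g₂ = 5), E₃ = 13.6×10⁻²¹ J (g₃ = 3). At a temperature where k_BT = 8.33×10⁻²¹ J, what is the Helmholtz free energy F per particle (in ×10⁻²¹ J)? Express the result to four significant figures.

Eᵢ/kT = 0, 1.04682, 1.59664, 1.63265.
Z = Σ gᵢe^(−Eᵢ/kT) = 3·e^(−0) + 6·e^(−1.04682) + 5·e^(−1.59664) + 3·e^(−1.63265) = 3.00000 + 2.10631 + 1.01288 + 0.586233 = 6.70542.
F = −kT ln Z = −8.33 × ln(6.70542) = −8.33 × 1.90292 = -15.85 ×10⁻²¹ J.

-15.85 ×10⁻²¹ J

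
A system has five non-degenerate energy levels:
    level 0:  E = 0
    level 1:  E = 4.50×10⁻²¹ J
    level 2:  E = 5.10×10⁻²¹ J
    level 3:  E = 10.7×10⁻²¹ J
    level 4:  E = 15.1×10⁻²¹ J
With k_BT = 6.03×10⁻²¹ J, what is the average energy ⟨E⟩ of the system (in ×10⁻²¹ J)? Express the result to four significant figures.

3.421 ×10⁻²¹ J

Eᵢ/kT = 0, 0.746269, 0.845771, 1.77446, 2.50415.
Z = Σ e^(−Eᵢ/kT) = e^(−0) + e^(−0.746269) + e^(−0.845771) + e^(−1.77446) + e^(−2.50415) = 1.00000 + 0.474132 + 0.429226 + 0.169575 + 0.0817451 = 2.15468.
⟨E⟩ = Σ Eᵢ e^(−Eᵢ/kT) / Z = (0·1.00000 + 4.50·0.474132 + 5.10·0.429226 + 10.7·0.169575 + 15.1·0.0817451) / 2.15468 = 3.421 ×10⁻²¹ J.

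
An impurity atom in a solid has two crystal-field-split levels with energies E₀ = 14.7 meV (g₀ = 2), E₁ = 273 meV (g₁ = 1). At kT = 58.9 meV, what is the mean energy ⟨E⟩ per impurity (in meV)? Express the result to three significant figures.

16.3 meV

Eᵢ/kT = 0.24958, 4.6350.
Z = Σ gᵢe^(−Eᵢ/kT) = 2·e^(−0.24958) + 1·e^(−4.6350) = 1.5583 + 0.0097061 = 1.5680.
⟨E⟩ = Σ Eᵢ gᵢe^(−Eᵢ/kT) / Z = (14.7·1.5583 + 273·0.0097061) / 1.5680 = 16.3 meV.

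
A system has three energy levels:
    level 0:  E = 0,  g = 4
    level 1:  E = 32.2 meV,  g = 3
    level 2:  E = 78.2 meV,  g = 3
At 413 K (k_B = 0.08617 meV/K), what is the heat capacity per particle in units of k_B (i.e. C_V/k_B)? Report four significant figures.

k_BT = 0.08617 × 413 K = 35.5882 meV.
Eᵢ/kT = 0, 0.904794, 2.19736.
Z = Σ gᵢe^(−Eᵢ/kT) = 4·e^(−0) + 3·e^(−0.904794) + 3·e^(−2.19736) = 4.00000 + 1.21388 + 0.333288 = 5.54717.
⟨E⟩ = 11.7447 meV, ⟨E²⟩ = 594.309 meV².
C_V/k_B = (⟨E²⟩ − ⟨E⟩²)/(kT)² = (594.309 − 137.938)/1266.52 = 0.3603.

0.3603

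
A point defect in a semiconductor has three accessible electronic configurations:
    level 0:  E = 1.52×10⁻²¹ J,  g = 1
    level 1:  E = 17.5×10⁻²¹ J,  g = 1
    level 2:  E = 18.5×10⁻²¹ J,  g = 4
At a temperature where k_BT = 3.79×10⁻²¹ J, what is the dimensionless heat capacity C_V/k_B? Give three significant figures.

1.04

Eᵢ/kT = 0.40106, 4.6174, 4.8813.
Z = Σ gᵢe^(−Eᵢ/kT) = 1·e^(−0.40106) + 1·e^(−4.6174) + 4·e^(−4.8813) = 0.66961 + 0.0098784 + 0.030349 = 0.70984.
⟨E⟩ = 2.4684, ⟨E²⟩ = 21.074.
C_V/k_B = (⟨E²⟩ − ⟨E⟩²)/(kT)² = (21.074 − 6.0930)/14.364 = 1.04.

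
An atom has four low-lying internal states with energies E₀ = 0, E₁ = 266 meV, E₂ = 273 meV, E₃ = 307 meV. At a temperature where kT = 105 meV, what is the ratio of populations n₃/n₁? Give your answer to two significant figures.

n₃/n₁ = exp[−(E₃−E₁)/kT] = exp(−(41 meV)/(105 meV)) = exp(-0.3905) = 0.68.

0.68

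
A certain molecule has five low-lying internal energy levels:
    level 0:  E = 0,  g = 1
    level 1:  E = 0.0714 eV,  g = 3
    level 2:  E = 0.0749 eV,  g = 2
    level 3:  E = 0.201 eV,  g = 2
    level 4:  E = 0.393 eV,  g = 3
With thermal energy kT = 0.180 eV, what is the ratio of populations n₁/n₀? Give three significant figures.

2.02

n₁/n₀ = (g₁/g₀) exp[−(E₁−E₀)/kT] = (3/1) × exp(−(0.0714 eV)/(0.180 eV)) = (3/1) × exp(-0.39667) = 2.02.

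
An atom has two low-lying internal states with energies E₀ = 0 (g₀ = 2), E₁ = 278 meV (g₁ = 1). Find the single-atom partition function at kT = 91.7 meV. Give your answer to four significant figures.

Z = 2.048

Eᵢ/kT = 0, 3.03162.
Z = Σ gᵢe^(−Eᵢ/kT) = 2·e^(−0) + 1·e^(−3.03162) = 2.00000 + 0.0482374 = 2.04824.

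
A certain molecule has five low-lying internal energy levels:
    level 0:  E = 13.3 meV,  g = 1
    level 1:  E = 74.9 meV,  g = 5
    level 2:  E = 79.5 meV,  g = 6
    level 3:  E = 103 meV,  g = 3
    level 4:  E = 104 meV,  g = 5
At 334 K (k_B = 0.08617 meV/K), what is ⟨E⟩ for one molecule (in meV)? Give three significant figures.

55.6 meV

k_BT = 0.08617 × 334 K = 28.781 meV.
Eᵢ/kT = 0.46211, 2.6024, 2.7622, 3.5787, 3.6135.
Z = Σ gᵢe^(−Eᵢ/kT) = 1·e^(−0.46211) + 5·e^(−2.6024) + 6·e^(−2.7622) + 3·e^(−3.5787) + 5·e^(−3.6135) = 0.62995 + 0.37048 + 0.37892 + 0.083736 + 0.13479 = 1.5979.
⟨E⟩ = Σ Eᵢ gᵢe^(−Eᵢ/kT) / Z = (13.3·0.62995 + 74.9·0.37048 + 79.5·0.37892 + 103·0.083736 + 104·0.13479) / 1.5979 = 55.6 meV.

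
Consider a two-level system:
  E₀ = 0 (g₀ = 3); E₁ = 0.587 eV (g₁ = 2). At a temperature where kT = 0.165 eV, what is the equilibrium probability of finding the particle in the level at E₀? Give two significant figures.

Eᵢ/kT = 0, 3.558.
Z = Σ gᵢe^(−Eᵢ/kT) = 3·e^(−0) + 2·e^(−3.558) = 3.000 + 0.05699 = 3.057.
P₀ = g₀ e^(−E₀/kT) / Z = 3.000/3.057 = 0.98.

0.98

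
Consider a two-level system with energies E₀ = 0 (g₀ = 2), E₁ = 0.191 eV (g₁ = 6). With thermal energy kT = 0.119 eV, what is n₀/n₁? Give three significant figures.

n₀/n₁ = (g₀/g₁) exp[−(E₀−E₁)/kT] = (2/6) × exp(−(-0.191 eV)/(0.119 eV)) = (2/6) × exp(1.6050) = 1.66.

1.66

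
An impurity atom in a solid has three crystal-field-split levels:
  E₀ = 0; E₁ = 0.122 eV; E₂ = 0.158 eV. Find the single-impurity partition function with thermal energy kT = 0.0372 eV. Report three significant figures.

Eᵢ/kT = 0, 3.2796, 4.2473.
Z = Σ e^(−Eᵢ/kT) = e^(−0) + e^(−3.2796) + e^(−4.2473) = 1.0000 + 0.037643 + 0.014303 = 1.0519.

Z = 1.05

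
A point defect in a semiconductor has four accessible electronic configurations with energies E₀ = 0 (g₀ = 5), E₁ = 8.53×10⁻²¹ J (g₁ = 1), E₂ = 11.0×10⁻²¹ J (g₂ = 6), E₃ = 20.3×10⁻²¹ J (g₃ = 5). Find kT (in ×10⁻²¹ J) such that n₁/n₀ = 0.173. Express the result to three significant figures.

n₁/n₀ = (g₁/g₀) exp[−(E₁−E₀)/kT] = 0.173.
⇒ (E₁−E₀)/kT = ln((1/5)/0.173) = ln(1.1561) = 0.14505.
kT = 8.53 ×10⁻²¹ J / 0.14505 = 58.8 ×10⁻²¹ J.

58.8 ×10⁻²¹ J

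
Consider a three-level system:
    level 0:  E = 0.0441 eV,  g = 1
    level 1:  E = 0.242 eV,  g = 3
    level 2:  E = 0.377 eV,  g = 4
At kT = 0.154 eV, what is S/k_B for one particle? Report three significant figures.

Eᵢ/kT = 0.28636, 1.5714, 2.4481.
Z = Σ gᵢe^(−Eᵢ/kT) = 1·e^(−0.28636) + 3·e^(−1.5714) + 4·e^(−2.4481) = 0.75099 + 0.62326 + 0.34583 = 1.7201.
⟨E⟩ = Σ EᵢPᵢ = 0.18274 eV.
S/k_B = ln Z + ⟨E⟩/kT = ln(1.7201) + 0.18274/0.154 = 0.54238 + 1.1866 = 1.73.

1.73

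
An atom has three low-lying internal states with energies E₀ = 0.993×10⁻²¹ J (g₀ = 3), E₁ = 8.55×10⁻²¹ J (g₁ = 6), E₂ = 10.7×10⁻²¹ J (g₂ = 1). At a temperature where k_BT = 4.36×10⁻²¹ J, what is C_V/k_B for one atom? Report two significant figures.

Eᵢ/kT = 0.2278, 1.961, 2.454.
Z = Σ gᵢe^(−Eᵢ/kT) = 3·e^(−0.2278) + 6·e^(−1.961) + 1·e^(−2.454) = 2.389 + 0.8443 + 0.08595 = 3.319.
⟨E⟩ = 3.167, ⟨E²⟩ = 22.27.
C_V/k_B = (⟨E²⟩ − ⟨E⟩²)/(kT)² = (22.27 − 10.03)/19.01 = 0.64.

0.64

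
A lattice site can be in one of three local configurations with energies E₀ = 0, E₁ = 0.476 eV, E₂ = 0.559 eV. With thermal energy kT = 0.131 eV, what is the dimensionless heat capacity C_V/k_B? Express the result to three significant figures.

Eᵢ/kT = 0, 3.6336, 4.2672.
Z = Σ e^(−Eᵢ/kT) = e^(−0) + e^(−3.6336) + e^(−4.2672) = 1.0000 + 0.026421 + 0.014021 = 1.0404.
⟨E⟩ = 0.019621 eV, ⟨E²⟩ = 0.0099651 eV².
C_V/k_B = (⟨E²⟩ − ⟨E⟩²)/(kT)² = (0.0099651 − 0.00038498)/0.017161 = 0.558.

0.558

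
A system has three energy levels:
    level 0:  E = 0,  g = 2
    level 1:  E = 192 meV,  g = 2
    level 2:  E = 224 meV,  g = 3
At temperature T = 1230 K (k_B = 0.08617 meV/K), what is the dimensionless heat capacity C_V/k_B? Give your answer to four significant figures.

0.7458

k_BT = 0.08617 × 1230 K = 105.989 meV.
Eᵢ/kT = 0, 1.81151, 2.11343.
Z = Σ gᵢe^(−Eᵢ/kT) = 2·e^(−0) + 2·e^(−1.81151) + 3·e^(−2.11343) = 2.00000 + 0.326814 + 0.362468 = 2.68928.
⟨E⟩ = 53.5240 meV, ⟨E²⟩ = 11242.7 meV².
C_V/k_B = (⟨E²⟩ − ⟨E⟩²)/(kT)² = (11242.7 − 2864.82)/11233.7 = 0.7458.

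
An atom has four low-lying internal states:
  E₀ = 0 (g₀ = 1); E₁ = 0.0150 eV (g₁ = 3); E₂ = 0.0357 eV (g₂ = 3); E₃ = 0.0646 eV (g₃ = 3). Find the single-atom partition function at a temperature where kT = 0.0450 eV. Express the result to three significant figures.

Eᵢ/kT = 0, 0.33333, 0.79333, 1.4356.
Z = Σ gᵢe^(−Eᵢ/kT) = 1·e^(−0) + 3·e^(−0.33333) + 3·e^(−0.79333) + 3·e^(−1.4356) = 1.0000 + 2.1496 + 1.3570 + 0.71392 = 5.2205.

Z = 5.22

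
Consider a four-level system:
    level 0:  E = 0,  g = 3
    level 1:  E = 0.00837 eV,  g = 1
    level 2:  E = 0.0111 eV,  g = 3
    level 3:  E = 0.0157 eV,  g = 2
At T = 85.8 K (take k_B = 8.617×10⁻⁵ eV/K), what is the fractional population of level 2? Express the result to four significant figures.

0.1580

k_BT = 8.617×10⁻⁵ × 85.8 K = 0.00739339 eV.
Eᵢ/kT = 0, 1.13209, 1.50134, 2.12352.
Z = Σ gᵢe^(−Eᵢ/kT) = 3·e^(−0) + 1·e^(−1.13209) + 3·e^(−1.50134) + 2·e^(−2.12352) = 3.00000 + 0.322359 + 0.668494 + 0.239220 = 4.23007.
P₂ = g₂ e^(−E₂/kT) / Z = 0.668494/4.23007 = 0.1580.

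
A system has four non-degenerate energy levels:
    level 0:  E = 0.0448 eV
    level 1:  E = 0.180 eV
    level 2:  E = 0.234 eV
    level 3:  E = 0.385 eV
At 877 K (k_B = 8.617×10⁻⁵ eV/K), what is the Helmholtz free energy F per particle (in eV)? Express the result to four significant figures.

0.02733 eV

k_BT = 8.617×10⁻⁵ × 877 K = 0.0755711 eV.
Eᵢ/kT = 0.592819, 2.38186, 3.09642, 5.09454.
Z = Σ e^(−Eᵢ/kT) = e^(−0.592819) + e^(−2.38186) + e^(−3.09642) + e^(−5.09454) = 0.552767 + 0.0923786 + 0.0452108 + 0.00613013 = 0.696487.
F = −kT ln Z = −0.0755711 × ln(0.696487) = −0.0755711 × -0.361706 = 0.02733 eV.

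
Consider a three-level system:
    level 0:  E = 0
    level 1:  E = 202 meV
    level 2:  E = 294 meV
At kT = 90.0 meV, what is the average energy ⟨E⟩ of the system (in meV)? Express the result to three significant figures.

Eᵢ/kT = 0, 2.2444, 3.2667.
Z = Σ e^(−Eᵢ/kT) = e^(−0) + e^(−2.2444) + e^(−3.2667) = 1.0000 + 0.10599 + 0.038132 = 1.1441.
⟨E⟩ = Σ Eᵢ e^(−Eᵢ/kT) / Z = (0·1.0000 + 202·0.10599 + 294·0.038132) / 1.1441 = 28.5 meV.

28.5 meV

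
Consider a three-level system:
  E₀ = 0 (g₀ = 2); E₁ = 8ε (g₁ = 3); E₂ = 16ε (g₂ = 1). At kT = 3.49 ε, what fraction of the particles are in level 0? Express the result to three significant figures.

0.865

Eᵢ/kT = 0, 2.2923, 4.5845.
Z = Σ gᵢe^(−Eᵢ/kT) = 2·e^(−0) + 3·e^(−2.2923) + 1·e^(−4.5845) = 2.0000 + 0.30310 + 0.010209 = 2.3133.
P₀ = g₀ e^(−E₀/kT) / Z = 2.0000/2.3133 = 0.865.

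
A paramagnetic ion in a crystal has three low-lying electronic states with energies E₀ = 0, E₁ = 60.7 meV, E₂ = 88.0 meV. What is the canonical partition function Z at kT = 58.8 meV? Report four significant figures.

Z = 1.580

Eᵢ/kT = 0, 1.03231, 1.49660.
Z = Σ e^(−Eᵢ/kT) = e^(−0) + e^(−1.03231) + e^(−1.49660) = 1.00000 + 0.356183 + 0.223890 = 1.58007.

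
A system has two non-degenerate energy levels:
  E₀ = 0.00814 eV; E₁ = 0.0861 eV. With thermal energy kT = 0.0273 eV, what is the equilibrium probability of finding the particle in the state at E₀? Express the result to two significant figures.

0.95

Eᵢ/kT = 0.2982, 3.154.
Z = Σ e^(−Eᵢ/kT) = e^(−0.2982) + e^(−3.154) = 0.7422 + 0.04268 = 0.7849.
P₀ = e^(−E₀/kT) / Z = 0.7422/0.7849 = 0.95.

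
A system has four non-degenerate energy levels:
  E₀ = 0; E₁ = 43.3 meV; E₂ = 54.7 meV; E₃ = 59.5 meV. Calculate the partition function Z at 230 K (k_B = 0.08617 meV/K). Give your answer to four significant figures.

Z = 1.225

k_BT = 0.08617 × 230 K = 19.8191 meV.
Eᵢ/kT = 0, 2.18476, 2.75996, 3.00215.
Z = Σ e^(−Eᵢ/kT) = e^(−0) + e^(−2.18476) + e^(−2.75996) + e^(−3.00215) = 1.00000 + 0.112505 + 0.0632943 + 0.0496801 = 1.22548.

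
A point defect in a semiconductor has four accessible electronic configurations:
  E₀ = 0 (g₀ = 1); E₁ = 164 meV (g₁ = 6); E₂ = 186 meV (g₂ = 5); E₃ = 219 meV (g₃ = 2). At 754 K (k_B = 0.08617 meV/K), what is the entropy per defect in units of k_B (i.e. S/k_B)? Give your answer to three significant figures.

k_BT = 0.08617 × 754 K = 64.972 meV.
Eᵢ/kT = 0, 2.5242, 2.8628, 3.3707.
Z = Σ gᵢe^(−Eᵢ/kT) = 1·e^(−0) + 6·e^(−2.5242) + 5·e^(−2.8628) + 2·e^(−3.3707) = 1.0000 + 0.48073 + 0.28554 + 0.068731 = 1.8350.
⟨E⟩ = Σ EᵢPᵢ = 80.110 meV.
S/k_B = ln Z + ⟨E⟩/kT = ln(1.8350) + 80.110/64.972 = 0.60704 + 1.2330 = 1.84.

1.84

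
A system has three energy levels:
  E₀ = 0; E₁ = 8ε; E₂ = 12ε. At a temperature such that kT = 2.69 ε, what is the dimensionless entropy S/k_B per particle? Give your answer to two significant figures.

0.25

Eᵢ/kT = 0, 2.974, 4.461.
Z = Σ e^(−Eᵢ/kT) = e^(−0) + e^(−2.974) + e^(−4.461) = 1.000 + 0.05110 + 0.01155 = 1.063.
⟨E⟩ = Σ EᵢPᵢ = 0.5150 ε.
S/k_B = ln Z + ⟨E⟩/kT = ln(1.063) + 0.5150/2.69 = 0.06110 + 0.1914 = 0.25.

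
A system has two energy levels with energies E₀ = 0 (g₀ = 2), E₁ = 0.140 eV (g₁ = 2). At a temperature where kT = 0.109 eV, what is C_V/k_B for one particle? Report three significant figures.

0.280

Eᵢ/kT = 0, 1.2844.
Z = Σ gᵢe^(−Eᵢ/kT) = 2·e^(−0) + 2·e^(−1.2844) = 2.0000 + 0.55363 = 2.5536.
⟨E⟩ = 0.030353 eV, ⟨E²⟩ = 0.0042494 eV².
C_V/k_B = (⟨E²⟩ − ⟨E⟩²)/(kT)² = (0.0042494 − 0.00092130)/0.011881 = 0.280.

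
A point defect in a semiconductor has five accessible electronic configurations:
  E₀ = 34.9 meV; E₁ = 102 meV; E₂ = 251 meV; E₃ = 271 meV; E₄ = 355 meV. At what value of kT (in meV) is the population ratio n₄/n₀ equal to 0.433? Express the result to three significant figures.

382 meV

n₄/n₀ = exp[−(E₄−E₀)/kT] = 0.433.
⇒ (E₄−E₀)/kT = ln(1/0.433) = ln(2.3095) = 0.83703.
kT = 320.1 meV / 0.83703 = 382 meV.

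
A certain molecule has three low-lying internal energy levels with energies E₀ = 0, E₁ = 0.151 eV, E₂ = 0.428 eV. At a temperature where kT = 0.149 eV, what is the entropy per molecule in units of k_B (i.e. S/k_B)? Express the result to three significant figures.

0.724

Eᵢ/kT = 0, 1.0134, 2.8725.
Z = Σ e^(−Eᵢ/kT) = e^(−0) + e^(−1.0134) + e^(−2.8725) = 1.0000 + 0.36298 + 0.056557 = 1.4195.
⟨E⟩ = Σ EᵢPᵢ = 0.055665 eV.
S/k_B = ln Z + ⟨E⟩/kT = ln(1.4195) + 0.055665/0.149 = 0.35030 + 0.37359 = 0.724.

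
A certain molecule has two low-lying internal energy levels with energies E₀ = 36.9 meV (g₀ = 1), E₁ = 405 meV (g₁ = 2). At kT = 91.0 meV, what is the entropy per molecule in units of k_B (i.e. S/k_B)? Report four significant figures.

Eᵢ/kT = 0.405495, 4.45055.
Z = Σ gᵢe^(−Eᵢ/kT) = 1·e^(−0.405495) + 2·e^(−4.45055) = 0.666647 + 0.0233443 = 0.689991.
⟨E⟩ = Σ EᵢPᵢ = 49.3539 meV.
S/k_B = ln Z + ⟨E⟩/kT = ln(0.689991) + 49.3539/91.0 = -0.371077 + 0.542351 = 0.1713.

0.1713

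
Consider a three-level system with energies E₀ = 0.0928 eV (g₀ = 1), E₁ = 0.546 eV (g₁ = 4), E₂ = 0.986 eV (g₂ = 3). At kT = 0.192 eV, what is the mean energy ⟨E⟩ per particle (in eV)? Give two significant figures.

Eᵢ/kT = 0.4833, 2.844, 5.135.
Z = Σ gᵢe^(−Eᵢ/kT) = 1·e^(−0.4833) + 4·e^(−2.844) + 3·e^(−5.135) = 0.6167 + 0.2328 + 0.01766 = 0.8672.
⟨E⟩ = Σ Eᵢ gᵢe^(−Eᵢ/kT) / Z = (0.0928·0.6167 + 0.546·0.2328 + 0.986·0.01766) / 0.8672 = 0.23 eV.

0.23 eV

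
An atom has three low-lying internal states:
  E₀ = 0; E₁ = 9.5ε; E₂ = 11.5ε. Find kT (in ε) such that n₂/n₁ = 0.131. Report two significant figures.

n₂/n₁ = exp[−(E₂−E₁)/kT] = 0.131.
⇒ (E₂−E₁)/kT = ln(1/0.131) = ln(7.634) = 2.033.
kT = 2.0ε / 2.033 = 0.98 ε.

0.98 ε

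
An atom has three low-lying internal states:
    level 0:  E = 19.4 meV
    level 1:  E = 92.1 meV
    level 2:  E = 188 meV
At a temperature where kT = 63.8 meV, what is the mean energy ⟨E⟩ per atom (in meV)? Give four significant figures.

Eᵢ/kT = 0.304075, 1.44357, 2.94671.
Z = Σ e^(−Eᵢ/kT) = e^(−0.304075) + e^(−1.44357) + e^(−2.94671) = 0.737806 + 0.236083 + 0.0525122 = 1.02640.
⟨E⟩ = Σ Eᵢ e^(−Eᵢ/kT) / Z = (19.4·0.737806 + 92.1·0.236083 + 188·0.0525122) / 1.02640 = 44.75 meV.

44.75 meV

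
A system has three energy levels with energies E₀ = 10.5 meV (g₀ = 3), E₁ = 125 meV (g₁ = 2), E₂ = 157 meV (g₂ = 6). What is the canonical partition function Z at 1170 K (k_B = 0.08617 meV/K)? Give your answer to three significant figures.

Z = 4.55

k_BT = 0.08617 × 1170 K = 100.82 meV.
Eᵢ/kT = 0.10415, 1.2398, 1.5572.
Z = Σ gᵢe^(−Eᵢ/kT) = 3·e^(−0.10415) + 2·e^(−1.2398) + 6·e^(−1.5572) = 2.7033 + 0.57888 + 1.2644 = 4.5466.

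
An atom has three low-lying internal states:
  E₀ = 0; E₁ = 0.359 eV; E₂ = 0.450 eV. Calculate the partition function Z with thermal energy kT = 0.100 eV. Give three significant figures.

Eᵢ/kT = 0, 3.5900, 4.5000.
Z = Σ e^(−Eᵢ/kT) = e^(−0) + e^(−3.5900) + e^(−4.5000) = 1.0000 + 0.027598 + 0.011109 = 1.0387.

Z = 1.04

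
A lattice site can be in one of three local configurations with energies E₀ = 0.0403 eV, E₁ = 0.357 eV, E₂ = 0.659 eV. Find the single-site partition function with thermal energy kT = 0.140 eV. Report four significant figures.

Z = 0.8370

Eᵢ/kT = 0.287857, 2.55000, 4.70714.
Z = Σ e^(−Eᵢ/kT) = e^(−0.287857) + e^(−2.55000) + e^(−4.70714) = 0.749869 + 0.0780817 + 0.00903057 = 0.836981.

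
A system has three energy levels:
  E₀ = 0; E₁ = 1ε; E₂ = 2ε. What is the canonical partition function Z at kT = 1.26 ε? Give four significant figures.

Eᵢ/kT = 0, 0.793651, 1.58730.
Z = Σ e^(−Eᵢ/kT) = e^(−0) + e^(−0.793651) + e^(−1.58730) = 1.00000 + 0.452191 + 0.204477 = 1.65667.

Z = 1.657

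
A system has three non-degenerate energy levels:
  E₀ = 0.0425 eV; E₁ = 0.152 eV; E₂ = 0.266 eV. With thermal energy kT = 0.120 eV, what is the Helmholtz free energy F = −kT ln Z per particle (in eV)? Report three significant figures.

-0.0106 eV

Eᵢ/kT = 0.35417, 1.2667, 2.2167.
Z = Σ e^(−Eᵢ/kT) = e^(−0.35417) + e^(−1.2667) + e^(−2.2167) = 0.70176 + 0.28176 + 0.10897 = 1.0925.
F = −kT ln Z = −0.120 × ln(1.0925) = −0.120 × 0.088469 = -0.0106 eV.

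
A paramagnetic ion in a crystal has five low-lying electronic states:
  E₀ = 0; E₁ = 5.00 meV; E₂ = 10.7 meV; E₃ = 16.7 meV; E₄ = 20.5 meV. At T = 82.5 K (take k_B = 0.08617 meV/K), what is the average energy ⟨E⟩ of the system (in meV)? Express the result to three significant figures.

k_BT = 0.08617 × 82.5 K = 7.1090 meV.
Eᵢ/kT = 0, 0.70333, 1.5051, 2.3491, 2.8837.
Z = Σ e^(−Eᵢ/kT) = e^(−0) + e^(−0.70333) + e^(−1.5051) + e^(−2.3491) + e^(−2.8837) = 1.0000 + 0.49493 + 0.22200 + 0.095455 + 0.055927 = 1.8683.
⟨E⟩ = Σ Eᵢ e^(−Eᵢ/kT) / Z = (0·1.0000 + 5.00·0.49493 + 10.7·0.22200 + 16.7·0.095455 + 20.5·0.055927) / 1.8683 = 4.06 meV.

4.06 meV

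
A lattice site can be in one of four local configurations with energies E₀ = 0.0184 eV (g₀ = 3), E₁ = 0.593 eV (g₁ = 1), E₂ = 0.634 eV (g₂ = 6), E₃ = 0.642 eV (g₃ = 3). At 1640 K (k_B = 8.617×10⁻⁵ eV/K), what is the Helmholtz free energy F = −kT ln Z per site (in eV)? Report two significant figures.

k_BT = 8.617×10⁻⁵ × 1640 K = 0.1413 eV.
Eᵢ/kT = 0.1302, 4.197, 4.487, 4.544.
Z = Σ gᵢe^(−Eᵢ/kT) = 3·e^(−0.1302) + 1·e^(−4.197) + 6·e^(−4.487) + 3·e^(−4.544) = 2.634 + 0.01504 + 0.06753 + 0.03189 = 2.748.
F = −kT ln Z = −0.1413 × ln(2.748) = −0.1413 × 1.011 = -0.14 eV.

-0.14 eV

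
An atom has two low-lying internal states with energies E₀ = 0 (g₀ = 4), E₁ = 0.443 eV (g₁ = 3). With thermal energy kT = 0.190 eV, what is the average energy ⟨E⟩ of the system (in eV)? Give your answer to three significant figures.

0.0301 eV

Eᵢ/kT = 0, 2.3316.
Z = Σ gᵢe^(−Eᵢ/kT) = 4·e^(−0) + 3·e^(−2.3316) = 4.0000 + 0.29142 = 4.2914.
⟨E⟩ = Σ Eᵢ gᵢe^(−Eᵢ/kT) / Z = (0·4.0000 + 0.443·0.29142) / 4.2914 = 0.0301 eV.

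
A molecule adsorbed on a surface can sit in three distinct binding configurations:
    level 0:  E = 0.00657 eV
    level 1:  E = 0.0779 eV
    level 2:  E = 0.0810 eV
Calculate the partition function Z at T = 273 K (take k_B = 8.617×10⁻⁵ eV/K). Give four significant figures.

Z = 0.8247

k_BT = 8.617×10⁻⁵ × 273 K = 0.0235244 eV.
Eᵢ/kT = 0.279284, 3.31146, 3.44323.
Z = Σ e^(−Eᵢ/kT) = e^(−0.279284) + e^(−3.31146) + e^(−3.44323) = 0.756325 + 0.0364629 + 0.0319613 = 0.824749.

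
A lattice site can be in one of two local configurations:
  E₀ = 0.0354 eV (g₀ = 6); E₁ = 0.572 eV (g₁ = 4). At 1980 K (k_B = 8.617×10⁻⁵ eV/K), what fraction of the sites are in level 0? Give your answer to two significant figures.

k_BT = 8.617×10⁻⁵ × 1980 K = 0.1706 eV.
Eᵢ/kT = 0.2075, 3.353.
Z = Σ gᵢe^(−Eᵢ/kT) = 6·e^(−0.2075) + 4·e^(−3.353) = 4.876 + 0.1399 = 5.016.
P₀ = g₀ e^(−E₀/kT) / Z = 4.876/5.016 = 0.97.

0.97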